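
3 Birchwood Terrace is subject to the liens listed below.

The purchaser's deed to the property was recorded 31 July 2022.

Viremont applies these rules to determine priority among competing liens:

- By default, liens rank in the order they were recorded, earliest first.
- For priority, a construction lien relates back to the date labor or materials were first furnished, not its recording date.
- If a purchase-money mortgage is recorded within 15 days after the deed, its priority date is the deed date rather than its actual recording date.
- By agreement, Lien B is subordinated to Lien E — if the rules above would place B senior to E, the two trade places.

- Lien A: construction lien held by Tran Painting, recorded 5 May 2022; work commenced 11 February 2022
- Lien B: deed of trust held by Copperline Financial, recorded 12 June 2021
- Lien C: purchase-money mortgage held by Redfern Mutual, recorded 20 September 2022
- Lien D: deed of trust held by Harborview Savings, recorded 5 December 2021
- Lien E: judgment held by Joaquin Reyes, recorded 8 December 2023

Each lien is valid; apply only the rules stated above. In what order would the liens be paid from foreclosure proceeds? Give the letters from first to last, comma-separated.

E, D, A, C, B

First, effective dates: A relates back to 11 February 2022 (work commenced); C missed the 15-day window (51 days after the deed), so its recording date stands.
By effective date, earliest first: B (12 June 2021), D (5 December 2021), A (11 February 2022), C (20 September 2022), E (8 December 2023).
Because B would otherwise rank above E, the subordination swaps them.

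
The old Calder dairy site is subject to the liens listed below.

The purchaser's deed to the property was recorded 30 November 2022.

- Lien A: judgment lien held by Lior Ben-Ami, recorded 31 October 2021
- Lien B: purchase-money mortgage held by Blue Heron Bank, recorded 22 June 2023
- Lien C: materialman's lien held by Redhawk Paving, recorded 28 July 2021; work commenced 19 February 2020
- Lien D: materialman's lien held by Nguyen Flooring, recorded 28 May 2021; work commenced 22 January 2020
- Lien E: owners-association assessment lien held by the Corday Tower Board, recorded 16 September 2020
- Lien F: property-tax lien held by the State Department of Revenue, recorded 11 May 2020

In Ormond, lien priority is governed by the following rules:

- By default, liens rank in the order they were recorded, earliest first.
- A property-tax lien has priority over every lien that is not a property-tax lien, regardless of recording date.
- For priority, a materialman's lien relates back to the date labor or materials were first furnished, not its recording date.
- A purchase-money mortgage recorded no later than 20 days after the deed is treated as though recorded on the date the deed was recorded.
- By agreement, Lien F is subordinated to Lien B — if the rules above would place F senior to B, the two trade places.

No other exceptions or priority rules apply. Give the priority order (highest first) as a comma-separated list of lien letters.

Effective dates after the stated exceptions: B was recorded 204 days after the deed — beyond 20 days — so no relation-back applies; C's effective date is 19 February 2020, when work began; D is treated as recorded 22 January 2020, the work-commencement date.
F is a property-tax lien and takes priority over every other lien.
Among the remaining liens, by effective date: D (22 January 2020), C (19 February 2020), E (16 September 2020), A (31 October 2021), B (22 June 2023).
F is senior to B before the subordination, so the two trade places.

B, D, C, E, A, F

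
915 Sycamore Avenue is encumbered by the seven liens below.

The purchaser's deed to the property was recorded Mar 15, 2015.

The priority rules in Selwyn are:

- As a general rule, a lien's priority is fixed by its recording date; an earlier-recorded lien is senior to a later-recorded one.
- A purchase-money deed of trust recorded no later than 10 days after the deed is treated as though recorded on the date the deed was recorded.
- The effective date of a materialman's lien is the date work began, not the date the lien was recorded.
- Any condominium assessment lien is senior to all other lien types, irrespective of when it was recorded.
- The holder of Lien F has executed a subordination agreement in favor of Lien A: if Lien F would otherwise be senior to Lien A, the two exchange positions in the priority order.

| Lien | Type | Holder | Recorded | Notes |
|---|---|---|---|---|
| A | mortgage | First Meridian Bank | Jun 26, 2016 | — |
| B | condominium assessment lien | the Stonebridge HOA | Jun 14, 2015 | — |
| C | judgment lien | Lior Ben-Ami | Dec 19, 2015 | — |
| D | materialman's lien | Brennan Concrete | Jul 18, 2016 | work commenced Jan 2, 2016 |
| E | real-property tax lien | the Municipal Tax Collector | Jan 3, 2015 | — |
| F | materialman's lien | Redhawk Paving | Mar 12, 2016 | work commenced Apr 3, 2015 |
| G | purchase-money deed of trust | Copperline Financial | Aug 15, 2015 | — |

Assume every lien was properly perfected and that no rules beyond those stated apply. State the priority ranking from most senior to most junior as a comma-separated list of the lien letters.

First, effective dates: D is treated as recorded Jan 2, 2016, the work-commencement date; F's effective date is Apr 3, 2015, when work began; G missed the 10-day window (153 days after the deed), so its recording date stands.
B is a condominium assessment lien and takes priority over every other lien.
Ordering the rest by effective date: E (Jan 3, 2015), F (Apr 3, 2015), G (Aug 15, 2015), C (Dec 19, 2015), D (Jan 2, 2016), A (Jun 26, 2016).
The subordination applies — F was senior to A — so F and A swap.

B, E, A, G, C, D, F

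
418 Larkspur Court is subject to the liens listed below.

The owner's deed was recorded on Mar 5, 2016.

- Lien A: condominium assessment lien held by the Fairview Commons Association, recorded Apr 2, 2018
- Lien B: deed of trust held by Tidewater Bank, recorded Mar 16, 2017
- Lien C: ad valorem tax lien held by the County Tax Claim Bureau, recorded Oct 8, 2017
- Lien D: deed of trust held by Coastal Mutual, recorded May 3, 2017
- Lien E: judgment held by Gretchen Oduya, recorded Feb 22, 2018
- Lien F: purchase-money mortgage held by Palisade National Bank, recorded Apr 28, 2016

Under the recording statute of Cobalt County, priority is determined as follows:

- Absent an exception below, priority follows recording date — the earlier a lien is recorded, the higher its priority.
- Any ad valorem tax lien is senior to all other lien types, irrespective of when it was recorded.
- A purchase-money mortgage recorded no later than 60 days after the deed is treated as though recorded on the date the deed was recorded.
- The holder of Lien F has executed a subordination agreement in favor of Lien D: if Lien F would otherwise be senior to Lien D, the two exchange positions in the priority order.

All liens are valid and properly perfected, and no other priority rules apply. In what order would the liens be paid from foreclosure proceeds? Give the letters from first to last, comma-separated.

C, D, B, F, E, A

Adjusting effective dates: F was recorded within the 60-day window, so its effective date is the deed date Mar 5, 2016.
C is an ad valorem tax lien and takes priority over every other lien.
Remaining liens by effective date: F (Mar 5, 2016), B (Mar 16, 2017), D (May 3, 2017), E (Feb 22, 2018), A (Apr 2, 2018).
F would otherwise be senior to D, so under the subordination agreement F and D exchange positions.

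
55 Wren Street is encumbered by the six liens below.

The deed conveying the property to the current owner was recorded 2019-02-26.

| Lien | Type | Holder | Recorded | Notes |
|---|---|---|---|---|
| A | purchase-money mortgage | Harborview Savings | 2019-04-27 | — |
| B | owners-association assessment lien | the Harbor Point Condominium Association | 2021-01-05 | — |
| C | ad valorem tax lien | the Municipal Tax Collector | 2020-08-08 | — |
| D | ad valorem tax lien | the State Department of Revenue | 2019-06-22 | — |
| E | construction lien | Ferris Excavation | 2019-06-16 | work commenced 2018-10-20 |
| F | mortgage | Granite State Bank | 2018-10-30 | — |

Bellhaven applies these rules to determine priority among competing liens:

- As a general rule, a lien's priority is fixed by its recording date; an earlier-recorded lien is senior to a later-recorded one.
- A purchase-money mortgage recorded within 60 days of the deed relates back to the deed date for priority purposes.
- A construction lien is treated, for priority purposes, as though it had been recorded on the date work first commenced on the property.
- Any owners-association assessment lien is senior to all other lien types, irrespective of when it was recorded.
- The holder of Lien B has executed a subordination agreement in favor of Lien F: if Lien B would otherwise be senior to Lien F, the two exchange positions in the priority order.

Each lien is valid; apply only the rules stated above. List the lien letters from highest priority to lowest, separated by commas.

F, E, B, A, D, C

Effective dates: A was recorded within the 60-day window, so its effective date is the deed date 2019-02-26; E relates back to 2018-10-20 (work commenced).
As an owners-association assessment lien, B is senior to every other lien.
Ordering the rest by effective date: E (2018-10-20), F (2018-10-30), A (2019-02-26), D (2019-06-22), C (2020-08-08).
Because B would otherwise rank above F, the subordination swaps them.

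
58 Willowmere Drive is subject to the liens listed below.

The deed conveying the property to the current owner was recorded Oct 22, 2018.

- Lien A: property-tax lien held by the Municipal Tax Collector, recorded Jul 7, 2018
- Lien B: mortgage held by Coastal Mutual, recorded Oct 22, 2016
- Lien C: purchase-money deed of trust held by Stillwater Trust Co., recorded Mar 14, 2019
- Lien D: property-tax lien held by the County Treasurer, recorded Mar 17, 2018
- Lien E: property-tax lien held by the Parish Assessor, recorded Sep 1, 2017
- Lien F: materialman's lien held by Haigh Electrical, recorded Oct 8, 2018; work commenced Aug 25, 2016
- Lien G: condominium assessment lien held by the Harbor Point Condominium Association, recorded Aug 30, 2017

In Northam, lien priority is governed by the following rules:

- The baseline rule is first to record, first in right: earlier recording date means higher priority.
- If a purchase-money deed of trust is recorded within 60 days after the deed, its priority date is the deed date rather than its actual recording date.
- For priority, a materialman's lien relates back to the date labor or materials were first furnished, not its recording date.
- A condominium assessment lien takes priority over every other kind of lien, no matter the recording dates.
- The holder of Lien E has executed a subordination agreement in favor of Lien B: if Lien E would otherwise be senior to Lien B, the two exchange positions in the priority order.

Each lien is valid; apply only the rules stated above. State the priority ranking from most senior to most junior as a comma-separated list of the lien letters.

Effective dates: C was recorded 143 days after the deed — beyond 60 days — so no relation-back applies; F is treated as recorded Aug 25, 2016, the work-commencement date.
G is a condominium assessment lien, so it outranks all other liens regardless of date.
Among the remaining liens, by effective date: F (Aug 25, 2016), B (Oct 22, 2016), E (Sep 1, 2017), D (Mar 17, 2018), A (Jul 7, 2018), C (Mar 14, 2019).
E is already junior to B, so the subordination agreement changes nothing.

G, F, B, E, D, A, C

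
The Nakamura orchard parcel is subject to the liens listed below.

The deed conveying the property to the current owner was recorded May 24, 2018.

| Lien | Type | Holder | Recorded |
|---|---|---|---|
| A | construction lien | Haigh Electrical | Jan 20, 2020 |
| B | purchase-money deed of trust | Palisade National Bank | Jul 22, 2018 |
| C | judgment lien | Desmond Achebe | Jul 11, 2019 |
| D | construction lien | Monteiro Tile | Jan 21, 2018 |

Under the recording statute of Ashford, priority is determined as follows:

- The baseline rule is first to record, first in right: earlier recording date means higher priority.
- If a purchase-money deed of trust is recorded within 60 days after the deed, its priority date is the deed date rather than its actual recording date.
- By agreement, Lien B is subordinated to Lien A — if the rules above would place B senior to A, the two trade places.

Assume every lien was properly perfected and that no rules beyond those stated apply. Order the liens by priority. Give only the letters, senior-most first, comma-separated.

First, effective dates: B's effective date is the deed date, May 24, 2018.
Ordering by effective date: D (Jan 21, 2018), B (May 24, 2018), C (Jul 11, 2019), A (Jan 20, 2020).
The subordination applies — B was senior to A — so B and A swap.

D, A, C, B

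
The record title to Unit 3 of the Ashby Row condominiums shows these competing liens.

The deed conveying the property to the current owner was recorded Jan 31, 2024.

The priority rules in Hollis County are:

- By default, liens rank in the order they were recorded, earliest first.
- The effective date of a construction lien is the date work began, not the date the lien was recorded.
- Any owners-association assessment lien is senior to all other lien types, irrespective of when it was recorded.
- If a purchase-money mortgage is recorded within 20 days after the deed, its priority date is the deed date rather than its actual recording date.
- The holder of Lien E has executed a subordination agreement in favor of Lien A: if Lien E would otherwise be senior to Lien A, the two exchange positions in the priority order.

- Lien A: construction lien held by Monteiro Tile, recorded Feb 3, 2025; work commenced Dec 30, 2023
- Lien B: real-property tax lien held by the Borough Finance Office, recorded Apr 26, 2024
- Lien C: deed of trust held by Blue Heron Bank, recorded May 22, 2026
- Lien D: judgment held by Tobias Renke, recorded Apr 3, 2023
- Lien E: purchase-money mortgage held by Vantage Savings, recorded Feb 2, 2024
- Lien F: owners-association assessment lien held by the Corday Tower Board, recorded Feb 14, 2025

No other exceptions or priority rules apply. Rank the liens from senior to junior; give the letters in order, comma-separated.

F, D, A, E, B, C

Adjusting effective dates: A's effective date is Dec 30, 2023, when work began; E was recorded within the 20-day window, so its effective date is the deed date Jan 31, 2024.
F is an owners-association assessment lien, so it outranks all other liens regardless of date.
Ordering the rest by effective date: D (Apr 3, 2023), A (Dec 30, 2023), E (Jan 31, 2024), B (Apr 26, 2024), C (May 22, 2026).
E already ranks below A; the subordination has no effect.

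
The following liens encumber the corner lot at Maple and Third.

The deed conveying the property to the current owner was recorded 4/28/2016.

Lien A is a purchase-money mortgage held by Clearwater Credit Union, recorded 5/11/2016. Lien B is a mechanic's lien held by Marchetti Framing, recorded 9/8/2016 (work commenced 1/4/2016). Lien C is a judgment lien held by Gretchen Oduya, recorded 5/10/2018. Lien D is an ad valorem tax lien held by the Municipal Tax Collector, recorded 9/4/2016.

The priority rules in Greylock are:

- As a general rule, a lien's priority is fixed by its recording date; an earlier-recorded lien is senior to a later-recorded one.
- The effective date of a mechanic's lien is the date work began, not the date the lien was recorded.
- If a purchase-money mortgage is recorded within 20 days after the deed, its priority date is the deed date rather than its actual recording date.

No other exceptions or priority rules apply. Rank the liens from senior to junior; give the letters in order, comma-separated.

First, effective dates: A was recorded within the 20-day window, so its effective date is the deed date 4/28/2016; B relates back to 1/4/2016 (work commenced).
Sorted by effective date: B (1/4/2016), A (4/28/2016), D (9/4/2016), C (5/10/2018).

B, A, D, C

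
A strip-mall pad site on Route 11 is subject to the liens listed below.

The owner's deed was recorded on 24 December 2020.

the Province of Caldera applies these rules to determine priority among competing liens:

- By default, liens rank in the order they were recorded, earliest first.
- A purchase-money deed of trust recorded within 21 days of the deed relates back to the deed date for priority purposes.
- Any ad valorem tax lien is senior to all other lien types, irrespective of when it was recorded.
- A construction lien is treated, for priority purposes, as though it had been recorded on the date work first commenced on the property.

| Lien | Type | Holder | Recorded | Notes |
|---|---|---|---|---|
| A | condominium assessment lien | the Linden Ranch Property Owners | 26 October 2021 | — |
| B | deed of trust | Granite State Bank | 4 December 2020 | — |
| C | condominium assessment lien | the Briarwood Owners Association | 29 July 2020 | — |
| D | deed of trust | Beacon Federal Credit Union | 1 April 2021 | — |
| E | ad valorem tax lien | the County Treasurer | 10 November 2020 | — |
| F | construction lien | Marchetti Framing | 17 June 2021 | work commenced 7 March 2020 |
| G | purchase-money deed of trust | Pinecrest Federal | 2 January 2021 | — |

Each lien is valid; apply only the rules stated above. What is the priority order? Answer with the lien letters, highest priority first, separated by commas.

E, F, C, B, G, D, A

First, effective dates: F's effective date is 7 March 2020, when work began; G relates back to the deed date 24 December 2020.
As an ad valorem tax lien, E is senior to every other lien.
Among the remaining liens, by effective date: F (7 March 2020), C (29 July 2020), B (4 December 2020), G (24 December 2020), D (1 April 2021), A (26 October 2021).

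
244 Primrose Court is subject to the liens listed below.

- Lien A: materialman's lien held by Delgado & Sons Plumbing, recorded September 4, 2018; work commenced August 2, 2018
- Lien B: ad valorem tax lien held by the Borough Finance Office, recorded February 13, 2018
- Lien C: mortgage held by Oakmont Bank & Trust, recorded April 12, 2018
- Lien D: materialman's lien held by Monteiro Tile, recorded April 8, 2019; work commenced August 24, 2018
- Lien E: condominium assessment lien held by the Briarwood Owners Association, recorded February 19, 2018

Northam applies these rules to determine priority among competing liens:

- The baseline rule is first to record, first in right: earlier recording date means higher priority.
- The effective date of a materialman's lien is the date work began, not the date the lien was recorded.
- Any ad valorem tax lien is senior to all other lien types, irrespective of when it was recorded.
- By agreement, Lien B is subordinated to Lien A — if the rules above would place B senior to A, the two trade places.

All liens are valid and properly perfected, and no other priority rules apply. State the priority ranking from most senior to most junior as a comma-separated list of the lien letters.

A, E, C, B, D

Effective dates after the stated exceptions: A is treated as recorded August 2, 2018, the work-commencement date; D relates back to August 24, 2018 (work commenced).
As an ad valorem tax lien, B is senior to every other lien.
Remaining liens by effective date: E (February 19, 2018), C (April 12, 2018), A (August 2, 2018), D (August 24, 2018).
Because B would otherwise rank above A, the subordination swaps them.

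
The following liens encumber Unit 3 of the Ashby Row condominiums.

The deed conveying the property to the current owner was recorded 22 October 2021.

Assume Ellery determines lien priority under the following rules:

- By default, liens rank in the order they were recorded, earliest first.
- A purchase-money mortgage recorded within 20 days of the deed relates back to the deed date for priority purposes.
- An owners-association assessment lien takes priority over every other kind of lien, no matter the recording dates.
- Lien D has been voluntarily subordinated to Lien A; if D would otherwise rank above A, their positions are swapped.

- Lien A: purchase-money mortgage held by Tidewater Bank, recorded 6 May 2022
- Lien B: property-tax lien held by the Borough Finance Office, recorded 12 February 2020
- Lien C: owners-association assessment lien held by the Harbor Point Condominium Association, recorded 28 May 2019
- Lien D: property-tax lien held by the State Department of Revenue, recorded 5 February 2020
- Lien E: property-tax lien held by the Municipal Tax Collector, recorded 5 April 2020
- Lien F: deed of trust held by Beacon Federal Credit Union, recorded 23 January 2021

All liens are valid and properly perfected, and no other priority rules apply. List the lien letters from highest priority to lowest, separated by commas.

Effective dates: A missed the 20-day window (196 days after the deed), so its recording date stands.
C is an owners-association assessment lien and takes priority over every other lien.
Remaining liens by effective date: D (5 February 2020), B (12 February 2020), E (5 April 2020), F (23 January 2021), A (6 May 2022).
The subordination applies — D was senior to A — so D and A swap.

C, A, B, E, F, D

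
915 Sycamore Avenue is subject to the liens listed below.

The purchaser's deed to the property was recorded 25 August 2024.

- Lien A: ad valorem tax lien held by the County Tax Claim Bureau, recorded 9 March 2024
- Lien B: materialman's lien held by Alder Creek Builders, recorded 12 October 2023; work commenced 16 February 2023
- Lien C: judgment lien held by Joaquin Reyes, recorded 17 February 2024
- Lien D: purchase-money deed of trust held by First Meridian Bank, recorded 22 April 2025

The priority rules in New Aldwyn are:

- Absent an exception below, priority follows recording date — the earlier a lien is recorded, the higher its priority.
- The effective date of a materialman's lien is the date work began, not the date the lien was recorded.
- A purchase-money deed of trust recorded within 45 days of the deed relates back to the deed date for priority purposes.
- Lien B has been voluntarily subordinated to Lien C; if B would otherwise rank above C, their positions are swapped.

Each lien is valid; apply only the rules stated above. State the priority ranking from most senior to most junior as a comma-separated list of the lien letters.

Effective dates after the stated exceptions: B is treated as recorded 16 February 2023, the work-commencement date; D missed the 45-day window (240 days after the deed), so its recording date stands.
By effective date: B (16 February 2023), C (17 February 2024), A (9 March 2024), D (22 April 2025).
B would otherwise be senior to C, so under the subordination agreement B and C exchange positions.

C, B, A, D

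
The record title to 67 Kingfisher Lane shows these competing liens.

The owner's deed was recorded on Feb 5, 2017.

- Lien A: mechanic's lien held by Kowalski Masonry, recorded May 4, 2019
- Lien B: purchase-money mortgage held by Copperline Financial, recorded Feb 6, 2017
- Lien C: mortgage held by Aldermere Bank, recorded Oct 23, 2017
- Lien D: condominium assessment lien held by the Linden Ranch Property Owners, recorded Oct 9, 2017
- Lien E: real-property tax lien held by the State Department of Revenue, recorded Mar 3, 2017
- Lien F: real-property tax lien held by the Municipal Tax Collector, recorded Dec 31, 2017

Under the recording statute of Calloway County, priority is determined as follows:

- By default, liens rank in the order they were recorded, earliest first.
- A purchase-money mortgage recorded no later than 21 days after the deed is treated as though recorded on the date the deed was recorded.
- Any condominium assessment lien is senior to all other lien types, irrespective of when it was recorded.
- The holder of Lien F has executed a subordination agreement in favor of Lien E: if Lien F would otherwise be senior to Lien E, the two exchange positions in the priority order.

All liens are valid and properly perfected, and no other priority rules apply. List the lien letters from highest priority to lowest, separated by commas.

D, B, E, C, F, A

First, effective dates: B relates back to the deed date Feb 5, 2017.
D is a condominium assessment lien, so it outranks all other liens regardless of date.
Remaining liens by effective date: B (Feb 5, 2017), E (Mar 3, 2017), C (Oct 23, 2017), F (Dec 31, 2017), A (May 4, 2019).
F is already junior to E, so the subordination agreement changes nothing.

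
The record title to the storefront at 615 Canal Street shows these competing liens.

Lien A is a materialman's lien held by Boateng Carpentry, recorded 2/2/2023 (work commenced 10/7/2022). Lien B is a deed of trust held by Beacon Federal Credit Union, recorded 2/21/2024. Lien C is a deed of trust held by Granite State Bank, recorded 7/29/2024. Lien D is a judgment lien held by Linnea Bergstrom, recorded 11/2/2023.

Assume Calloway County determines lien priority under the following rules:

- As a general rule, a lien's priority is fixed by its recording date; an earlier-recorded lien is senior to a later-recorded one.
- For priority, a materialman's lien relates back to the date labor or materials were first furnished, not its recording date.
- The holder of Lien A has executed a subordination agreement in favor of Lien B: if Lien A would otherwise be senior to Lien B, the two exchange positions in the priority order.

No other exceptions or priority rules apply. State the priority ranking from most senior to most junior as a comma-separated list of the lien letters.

B, D, A, C

Adjusting effective dates: A relates back to 10/7/2022 (work commenced).
By effective date, earliest first: A (10/7/2022), D (11/2/2023), B (2/21/2024), C (7/29/2024).
A is senior to B before the subordination, so the two trade places.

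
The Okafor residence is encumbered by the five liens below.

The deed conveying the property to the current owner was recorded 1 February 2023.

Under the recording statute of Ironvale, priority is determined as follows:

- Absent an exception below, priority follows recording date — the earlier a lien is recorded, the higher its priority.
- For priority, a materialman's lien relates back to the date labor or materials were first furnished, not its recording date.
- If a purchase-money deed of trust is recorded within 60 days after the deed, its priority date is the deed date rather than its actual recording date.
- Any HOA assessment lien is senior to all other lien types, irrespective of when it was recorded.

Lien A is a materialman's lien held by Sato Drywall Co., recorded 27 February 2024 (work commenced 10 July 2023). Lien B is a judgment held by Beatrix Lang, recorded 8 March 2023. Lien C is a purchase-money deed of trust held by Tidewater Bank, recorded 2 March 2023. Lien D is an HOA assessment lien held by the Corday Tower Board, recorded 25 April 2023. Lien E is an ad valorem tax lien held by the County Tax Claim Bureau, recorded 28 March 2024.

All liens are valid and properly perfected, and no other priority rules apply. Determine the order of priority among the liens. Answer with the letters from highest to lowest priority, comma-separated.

D, C, B, A, E

Adjusting effective dates: A relates back to 10 July 2023 (work commenced); C was recorded within the 60-day window, so its effective date is the deed date 1 February 2023.
D is an HOA assessment lien and takes priority over every other lien.
Among the remaining liens, by effective date: C (1 February 2023), B (8 March 2023), A (10 July 2023), E (28 March 2024).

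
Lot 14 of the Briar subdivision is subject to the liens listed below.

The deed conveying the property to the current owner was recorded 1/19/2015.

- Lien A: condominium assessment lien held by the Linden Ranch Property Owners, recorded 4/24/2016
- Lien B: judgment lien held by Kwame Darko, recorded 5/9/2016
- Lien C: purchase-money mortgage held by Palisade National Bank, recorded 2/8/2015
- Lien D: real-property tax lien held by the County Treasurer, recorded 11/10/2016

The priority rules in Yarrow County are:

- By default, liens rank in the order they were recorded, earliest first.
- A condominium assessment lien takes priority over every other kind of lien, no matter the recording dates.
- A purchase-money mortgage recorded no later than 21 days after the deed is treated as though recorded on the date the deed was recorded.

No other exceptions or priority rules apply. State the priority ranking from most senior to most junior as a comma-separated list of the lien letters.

A, C, B, D

Effective dates: C's effective date is the deed date, 1/19/2015.
As a condominium assessment lien, A is senior to every other lien.
Ordering the rest by effective date: C (1/19/2015), B (5/9/2016), D (11/10/2016).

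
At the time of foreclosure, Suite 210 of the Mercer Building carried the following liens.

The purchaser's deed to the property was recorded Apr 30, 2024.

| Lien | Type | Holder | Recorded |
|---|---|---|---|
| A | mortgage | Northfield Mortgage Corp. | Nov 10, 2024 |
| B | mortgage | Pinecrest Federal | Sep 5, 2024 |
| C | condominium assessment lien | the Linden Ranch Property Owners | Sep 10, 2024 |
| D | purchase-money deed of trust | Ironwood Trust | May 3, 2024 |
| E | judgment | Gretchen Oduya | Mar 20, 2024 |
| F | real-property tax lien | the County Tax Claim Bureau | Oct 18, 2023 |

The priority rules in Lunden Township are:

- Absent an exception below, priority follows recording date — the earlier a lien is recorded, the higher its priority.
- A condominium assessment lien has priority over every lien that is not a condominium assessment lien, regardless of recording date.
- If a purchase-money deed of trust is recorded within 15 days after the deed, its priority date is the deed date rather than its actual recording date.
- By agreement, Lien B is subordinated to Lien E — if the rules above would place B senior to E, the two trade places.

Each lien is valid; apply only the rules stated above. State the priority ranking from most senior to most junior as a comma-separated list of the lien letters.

C, F, E, D, B, A

Effective dates: D was recorded within the 15-day window, so its effective date is the deed date Apr 30, 2024.
C, as a condominium assessment lien, has superpriority and ranks first.
Among the remaining liens, by effective date: F (Oct 18, 2023), E (Mar 20, 2024), D (Apr 30, 2024), B (Sep 5, 2024), A (Nov 10, 2024).
B is already junior to E, so the subordination agreement changes nothing.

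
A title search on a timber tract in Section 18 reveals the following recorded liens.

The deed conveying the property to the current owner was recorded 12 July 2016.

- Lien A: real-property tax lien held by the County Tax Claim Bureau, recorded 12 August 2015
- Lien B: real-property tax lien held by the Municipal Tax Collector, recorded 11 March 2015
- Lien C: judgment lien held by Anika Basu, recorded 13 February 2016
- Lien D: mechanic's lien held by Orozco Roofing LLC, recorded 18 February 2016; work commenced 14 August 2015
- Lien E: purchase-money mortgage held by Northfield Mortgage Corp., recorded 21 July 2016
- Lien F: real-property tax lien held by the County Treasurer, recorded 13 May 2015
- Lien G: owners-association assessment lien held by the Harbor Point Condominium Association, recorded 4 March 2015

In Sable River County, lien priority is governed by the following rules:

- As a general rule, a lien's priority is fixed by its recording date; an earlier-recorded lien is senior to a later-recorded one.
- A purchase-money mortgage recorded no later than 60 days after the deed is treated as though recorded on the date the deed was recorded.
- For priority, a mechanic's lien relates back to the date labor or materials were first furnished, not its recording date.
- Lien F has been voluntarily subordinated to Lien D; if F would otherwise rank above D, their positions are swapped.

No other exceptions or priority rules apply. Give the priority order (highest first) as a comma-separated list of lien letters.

G, B, D, A, F, C, E

First, effective dates: D is treated as recorded 14 August 2015, the work-commencement date; E was recorded within the 60-day window, so its effective date is the deed date 12 July 2016.
By effective date, earliest first: G (4 March 2015), B (11 March 2015), F (13 May 2015), A (12 August 2015), D (14 August 2015), C (13 February 2016), E (12 July 2016).
The subordination applies — F was senior to D — so F and D swap.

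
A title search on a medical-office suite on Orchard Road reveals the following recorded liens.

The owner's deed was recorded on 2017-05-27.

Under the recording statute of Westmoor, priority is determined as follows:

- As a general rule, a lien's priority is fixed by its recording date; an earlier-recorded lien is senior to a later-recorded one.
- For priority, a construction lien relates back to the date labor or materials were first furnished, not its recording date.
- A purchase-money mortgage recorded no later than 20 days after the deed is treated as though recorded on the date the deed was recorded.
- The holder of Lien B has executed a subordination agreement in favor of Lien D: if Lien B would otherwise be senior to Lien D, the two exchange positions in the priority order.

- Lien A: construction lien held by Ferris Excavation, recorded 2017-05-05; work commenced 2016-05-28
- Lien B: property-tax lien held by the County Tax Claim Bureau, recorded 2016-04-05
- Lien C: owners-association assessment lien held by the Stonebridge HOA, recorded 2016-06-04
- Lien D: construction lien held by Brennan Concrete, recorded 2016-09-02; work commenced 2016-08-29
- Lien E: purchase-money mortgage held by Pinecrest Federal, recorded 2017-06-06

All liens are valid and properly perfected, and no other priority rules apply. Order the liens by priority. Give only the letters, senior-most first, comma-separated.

Effective dates after the stated exceptions: A relates back to 2016-05-28 (work commenced); D is treated as recorded 2016-08-29, the work-commencement date; E relates back to the deed date 2017-05-27.
Ordering by effective date: B (2016-04-05), A (2016-05-28), C (2016-06-04), D (2016-08-29), E (2017-05-27).
The subordination applies — B was senior to D — so B and D swap.

D, A, C, B, E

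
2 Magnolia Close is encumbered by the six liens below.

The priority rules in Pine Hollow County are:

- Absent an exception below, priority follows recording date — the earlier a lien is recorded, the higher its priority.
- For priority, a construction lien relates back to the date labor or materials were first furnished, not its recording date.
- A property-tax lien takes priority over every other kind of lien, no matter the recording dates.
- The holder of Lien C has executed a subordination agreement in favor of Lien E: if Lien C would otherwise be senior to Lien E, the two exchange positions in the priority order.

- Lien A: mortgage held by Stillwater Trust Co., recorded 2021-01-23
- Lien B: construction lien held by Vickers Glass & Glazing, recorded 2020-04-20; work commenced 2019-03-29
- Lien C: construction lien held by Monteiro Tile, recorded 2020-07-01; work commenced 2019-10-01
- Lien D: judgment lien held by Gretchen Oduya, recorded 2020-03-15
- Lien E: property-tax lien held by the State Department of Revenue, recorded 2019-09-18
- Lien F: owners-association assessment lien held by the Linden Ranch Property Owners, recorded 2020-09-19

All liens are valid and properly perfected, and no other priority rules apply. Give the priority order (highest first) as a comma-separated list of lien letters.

Effective dates: B relates back to 2019-03-29 (work commenced); C's effective date is 2019-10-01, when work began.
E, as a property-tax lien, has superpriority and ranks first.
The other liens, earliest effective date first: B (2019-03-29), C (2019-10-01), D (2020-03-15), F (2020-09-19), A (2021-01-23).
C is already junior to E, so the subordination agreement changes nothing.

E, B, C, D, F, A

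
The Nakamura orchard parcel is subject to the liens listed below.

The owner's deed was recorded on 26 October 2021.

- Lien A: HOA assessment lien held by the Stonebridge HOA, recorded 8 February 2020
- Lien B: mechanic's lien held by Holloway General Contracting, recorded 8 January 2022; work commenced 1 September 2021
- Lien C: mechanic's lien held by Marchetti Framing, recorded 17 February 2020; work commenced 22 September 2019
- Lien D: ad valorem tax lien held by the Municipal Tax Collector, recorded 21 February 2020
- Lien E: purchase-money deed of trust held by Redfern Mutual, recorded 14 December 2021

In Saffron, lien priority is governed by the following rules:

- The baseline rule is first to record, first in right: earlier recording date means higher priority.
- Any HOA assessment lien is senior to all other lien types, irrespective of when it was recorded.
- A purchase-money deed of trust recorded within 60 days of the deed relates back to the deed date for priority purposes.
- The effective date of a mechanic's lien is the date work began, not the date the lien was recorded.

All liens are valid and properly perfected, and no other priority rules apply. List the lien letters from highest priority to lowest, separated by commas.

A, C, D, B, E

First, effective dates: B is treated as recorded 1 September 2021, the work-commencement date; C relates back to 22 September 2019 (work commenced); E was recorded within the 60-day window, so its effective date is the deed date 26 October 2021.
A, as an HOA assessment lien, has superpriority and ranks first.
Remaining liens by effective date: C (22 September 2019), D (21 February 2020), B (1 September 2021), E (26 October 2021).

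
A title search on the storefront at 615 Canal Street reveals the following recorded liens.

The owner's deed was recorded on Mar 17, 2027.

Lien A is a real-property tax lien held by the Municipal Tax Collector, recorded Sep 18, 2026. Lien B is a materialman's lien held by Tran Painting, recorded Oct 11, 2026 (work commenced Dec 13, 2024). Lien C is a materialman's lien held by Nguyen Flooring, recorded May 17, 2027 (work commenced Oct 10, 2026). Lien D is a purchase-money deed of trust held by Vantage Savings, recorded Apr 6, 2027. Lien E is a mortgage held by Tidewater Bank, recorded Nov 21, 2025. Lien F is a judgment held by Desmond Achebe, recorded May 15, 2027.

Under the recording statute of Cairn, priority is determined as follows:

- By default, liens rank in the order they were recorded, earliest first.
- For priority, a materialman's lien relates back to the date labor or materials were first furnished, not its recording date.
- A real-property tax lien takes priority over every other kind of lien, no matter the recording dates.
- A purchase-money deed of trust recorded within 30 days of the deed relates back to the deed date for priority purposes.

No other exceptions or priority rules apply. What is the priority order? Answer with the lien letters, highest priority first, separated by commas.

A, B, E, C, D, F

Adjusting effective dates: B is treated as recorded Dec 13, 2024, the work-commencement date; C's effective date is Oct 10, 2026, when work began; D relates back to the deed date Mar 17, 2027.
A is a real-property tax lien and takes priority over every other lien.
Remaining liens by effective date: B (Dec 13, 2024), E (Nov 21, 2025), C (Oct 10, 2026), D (Mar 17, 2027), F (May 15, 2027).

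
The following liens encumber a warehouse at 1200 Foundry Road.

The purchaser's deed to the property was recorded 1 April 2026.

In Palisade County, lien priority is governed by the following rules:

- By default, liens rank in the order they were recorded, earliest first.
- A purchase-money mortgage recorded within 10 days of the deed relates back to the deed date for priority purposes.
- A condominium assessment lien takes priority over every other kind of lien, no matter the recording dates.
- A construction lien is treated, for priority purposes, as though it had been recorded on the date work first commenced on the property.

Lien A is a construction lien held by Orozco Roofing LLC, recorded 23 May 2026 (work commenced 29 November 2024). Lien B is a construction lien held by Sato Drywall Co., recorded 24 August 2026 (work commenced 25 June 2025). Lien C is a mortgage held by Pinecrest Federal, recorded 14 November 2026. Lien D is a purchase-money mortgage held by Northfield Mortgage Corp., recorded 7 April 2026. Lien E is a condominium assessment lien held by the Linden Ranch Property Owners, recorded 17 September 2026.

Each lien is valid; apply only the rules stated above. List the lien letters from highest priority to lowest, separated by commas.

Adjusting effective dates: A is treated as recorded 29 November 2024, the work-commencement date; B is treated as recorded 25 June 2025, the work-commencement date; D relates back to the deed date 1 April 2026.
As a condominium assessment lien, E is senior to every other lien.
Among the remaining liens, by effective date: A (29 November 2024), B (25 June 2025), D (1 April 2026), C (14 November 2026).

E, A, B, D, C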